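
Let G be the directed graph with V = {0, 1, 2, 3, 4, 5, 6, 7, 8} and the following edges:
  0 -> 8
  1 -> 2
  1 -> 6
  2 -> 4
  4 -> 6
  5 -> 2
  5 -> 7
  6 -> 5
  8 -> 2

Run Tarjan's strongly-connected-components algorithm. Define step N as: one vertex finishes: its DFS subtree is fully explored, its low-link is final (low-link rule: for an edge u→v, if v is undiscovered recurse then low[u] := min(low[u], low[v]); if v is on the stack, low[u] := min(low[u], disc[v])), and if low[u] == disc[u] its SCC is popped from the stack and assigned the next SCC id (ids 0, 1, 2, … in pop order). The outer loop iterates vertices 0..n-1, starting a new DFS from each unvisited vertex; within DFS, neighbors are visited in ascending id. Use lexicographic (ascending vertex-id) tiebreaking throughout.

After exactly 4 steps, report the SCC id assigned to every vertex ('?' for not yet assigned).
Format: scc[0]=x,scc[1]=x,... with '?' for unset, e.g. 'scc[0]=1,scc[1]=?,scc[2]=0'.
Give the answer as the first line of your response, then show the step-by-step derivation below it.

scc[0]=?,scc[1]=?,scc[2]=?,scc[3]=?,scc[4]=?,scc[5]=?,scc[6]=?,scc[7]=0,scc[8]=?

step 1: low=(low[0]=0,low[1]=?,low[2]=2,low[3]=?,low[4]=3,low[5]=2,low[6]=4,low[7]=6,low[8]=1); scc=(scc[0]=?,scc[1]=?,scc[2]=?,scc[3]=?,scc[4]=?,scc[5]=?,scc[6]=?,scc[7]=0,scc[8]=?)
step 2: low=(low[0]=0,low[1]=?,low[2]=2,low[3]=?,low[4]=3,low[5]=2,low[6]=4,low[7]=6,low[8]=1); scc=(scc[0]=?,scc[1]=?,scc[2]=?,scc[3]=?,scc[4]=?,scc[5]=?,scc[6]=?,scc[7]=0,scc[8]=?)
step 3: low=(low[0]=0,low[1]=?,low[2]=2,low[3]=?,low[4]=3,low[5]=2,low[6]=2,low[7]=6,low[8]=1); scc=(scc[0]=?,scc[1]=?,scc[2]=?,scc[3]=?,scc[4]=?,scc[5]=?,scc[6]=?,scc[7]=0,scc[8]=?)
step 4: low=(low[0]=0,low[1]=?,low[2]=2,low[3]=?,low[4]=2,low[5]=2,low[6]=2,low[7]=6,low[8]=1); scc=(scc[0]=?,scc[1]=?,scc[2]=?,scc[3]=?,scc[4]=?,scc[5]=?,scc[6]=?,scc[7]=0,scc[8]=?)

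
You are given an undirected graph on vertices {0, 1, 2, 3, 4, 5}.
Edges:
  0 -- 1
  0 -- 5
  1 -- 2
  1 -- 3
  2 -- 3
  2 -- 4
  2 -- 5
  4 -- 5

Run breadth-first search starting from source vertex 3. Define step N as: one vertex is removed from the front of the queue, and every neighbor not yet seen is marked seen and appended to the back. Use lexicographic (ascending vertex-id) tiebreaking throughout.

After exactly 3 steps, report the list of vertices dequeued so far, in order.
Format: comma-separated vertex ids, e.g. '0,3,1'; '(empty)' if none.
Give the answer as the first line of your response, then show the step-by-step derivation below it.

3,1,2

step 1: dequeue 3; queue=[1,2]; order=3
step 2: dequeue 1; queue=[2,0]; order=3,1
step 3: dequeue 2; queue=[0,4,5]; order=3,1,2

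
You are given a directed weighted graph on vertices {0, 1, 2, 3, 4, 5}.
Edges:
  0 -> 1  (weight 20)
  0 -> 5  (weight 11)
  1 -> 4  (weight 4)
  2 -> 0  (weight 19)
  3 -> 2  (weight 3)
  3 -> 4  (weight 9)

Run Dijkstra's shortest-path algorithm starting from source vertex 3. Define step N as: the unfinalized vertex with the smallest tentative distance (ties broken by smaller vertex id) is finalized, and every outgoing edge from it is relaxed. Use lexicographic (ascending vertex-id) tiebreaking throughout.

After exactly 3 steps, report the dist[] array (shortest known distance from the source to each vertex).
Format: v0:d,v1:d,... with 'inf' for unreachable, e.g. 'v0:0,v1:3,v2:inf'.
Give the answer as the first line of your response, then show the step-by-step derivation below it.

v0:22,v1:inf,v2:3,v3:0,v4:9,v5:inf

step 1: dist = v0:inf,v1:inf,v2:3,v3:0,v4:9,v5:inf
step 2: dist = v0:22,v1:inf,v2:3,v3:0,v4:9,v5:inf
step 3: dist = v0:22,v1:inf,v2:3,v3:0,v4:9,v5:inf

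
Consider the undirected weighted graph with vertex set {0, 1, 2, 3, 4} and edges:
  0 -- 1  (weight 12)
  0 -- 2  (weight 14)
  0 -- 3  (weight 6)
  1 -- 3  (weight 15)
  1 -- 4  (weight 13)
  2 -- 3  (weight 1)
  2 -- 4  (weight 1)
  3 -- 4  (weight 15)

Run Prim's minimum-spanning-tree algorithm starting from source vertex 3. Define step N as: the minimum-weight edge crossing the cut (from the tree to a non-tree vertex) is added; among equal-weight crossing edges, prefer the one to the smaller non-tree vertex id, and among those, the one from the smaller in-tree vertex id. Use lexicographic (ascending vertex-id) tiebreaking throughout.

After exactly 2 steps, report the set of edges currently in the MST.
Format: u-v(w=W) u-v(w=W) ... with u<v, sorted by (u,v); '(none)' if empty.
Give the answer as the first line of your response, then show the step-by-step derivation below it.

2-3(w=1) 2-4(w=1)

step 1: add edge 2-3 (w=1); MST = {2-3(w=1)}
step 2: add edge 2-4 (w=1); MST = {2-3(w=1) 2-4(w=1)}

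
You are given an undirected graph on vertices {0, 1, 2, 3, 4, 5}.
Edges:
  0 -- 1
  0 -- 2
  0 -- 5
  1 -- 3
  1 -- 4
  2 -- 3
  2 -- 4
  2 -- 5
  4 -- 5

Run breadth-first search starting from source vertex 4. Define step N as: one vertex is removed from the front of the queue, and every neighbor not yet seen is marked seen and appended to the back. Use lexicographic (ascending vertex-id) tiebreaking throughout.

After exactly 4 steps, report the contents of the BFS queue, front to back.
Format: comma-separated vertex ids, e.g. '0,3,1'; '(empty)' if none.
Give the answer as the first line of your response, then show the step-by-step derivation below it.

0,3

step 1: dequeue 4; queue=[1,2,5]; order=4
step 2: dequeue 1; queue=[2,5,0,3]; order=4,1
step 3: dequeue 2; queue=[5,0,3]; order=4,1,2
step 4: dequeue 5; queue=[0,3]; order=4,1,2,5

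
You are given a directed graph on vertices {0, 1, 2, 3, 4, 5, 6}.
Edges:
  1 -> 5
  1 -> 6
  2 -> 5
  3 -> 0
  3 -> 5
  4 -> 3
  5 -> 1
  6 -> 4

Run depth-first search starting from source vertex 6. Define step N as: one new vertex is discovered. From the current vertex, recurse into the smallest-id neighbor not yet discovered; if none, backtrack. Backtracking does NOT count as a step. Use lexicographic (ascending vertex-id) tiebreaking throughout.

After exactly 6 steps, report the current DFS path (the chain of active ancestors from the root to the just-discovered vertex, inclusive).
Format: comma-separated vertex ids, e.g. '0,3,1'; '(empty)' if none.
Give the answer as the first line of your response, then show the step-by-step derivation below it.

6,4,3,5,1

step 1: discover 6; path=6; order=6
step 2: discover 4; path=6>4; order=6,4
step 3: discover 3; path=6>4>3; order=6,4,3
step 4: discover 0; path=6>4>3>0; order=6,4,3,0
step 5: discover 5; path=6>4>3>5; order=6,4,3,0,5
step 6: discover 1; path=6>4>3>5>1; order=6,4,3,0,5,1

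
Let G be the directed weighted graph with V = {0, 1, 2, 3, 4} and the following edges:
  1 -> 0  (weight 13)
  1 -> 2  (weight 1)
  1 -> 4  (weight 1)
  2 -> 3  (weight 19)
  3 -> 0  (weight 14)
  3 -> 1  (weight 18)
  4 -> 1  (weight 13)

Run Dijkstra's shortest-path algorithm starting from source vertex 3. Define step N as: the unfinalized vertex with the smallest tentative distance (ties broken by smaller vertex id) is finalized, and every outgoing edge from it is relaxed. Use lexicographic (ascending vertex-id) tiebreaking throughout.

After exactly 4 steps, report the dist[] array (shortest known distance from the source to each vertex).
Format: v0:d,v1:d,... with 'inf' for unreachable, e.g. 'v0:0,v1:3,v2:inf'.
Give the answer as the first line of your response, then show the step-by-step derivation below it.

v0:14,v1:18,v2:19,v3:0,v4:19

step 1: dist = v0:14,v1:18,v2:inf,v3:0,v4:inf
step 2: dist = v0:14,v1:18,v2:inf,v3:0,v4:inf
step 3: dist = v0:14,v1:18,v2:19,v3:0,v4:19
step 4: dist = v0:14,v1:18,v2:19,v3:0,v4:19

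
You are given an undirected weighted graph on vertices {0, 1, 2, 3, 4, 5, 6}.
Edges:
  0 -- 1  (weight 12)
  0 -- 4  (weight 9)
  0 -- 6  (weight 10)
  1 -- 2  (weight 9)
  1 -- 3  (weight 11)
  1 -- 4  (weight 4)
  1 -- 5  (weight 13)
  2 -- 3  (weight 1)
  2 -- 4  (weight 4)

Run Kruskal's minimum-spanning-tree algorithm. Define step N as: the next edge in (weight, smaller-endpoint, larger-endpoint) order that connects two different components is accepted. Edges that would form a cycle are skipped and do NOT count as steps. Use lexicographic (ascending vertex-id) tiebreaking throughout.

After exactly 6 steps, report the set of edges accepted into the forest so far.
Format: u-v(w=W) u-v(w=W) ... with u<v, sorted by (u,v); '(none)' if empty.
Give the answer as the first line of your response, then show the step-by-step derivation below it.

0-4(w=9) 0-6(w=10) 1-4(w=4) 1-5(w=13) 2-3(w=1) 2-4(w=4)

step 1: add edge 2-3 (w=1); MST = {2-3(w=1)}
step 2: add edge 1-4 (w=4); MST = {1-4(w=4) 2-3(w=1)}
step 3: add edge 2-4 (w=4); MST = {1-4(w=4) 2-3(w=1) 2-4(w=4)}
step 4: add edge 0-4 (w=9); MST = {0-4(w=9) 1-4(w=4) 2-3(w=1) 2-4(w=4)}
step 5: add edge 0-6 (w=10); MST = {0-4(w=9) 0-6(w=10) 1-4(w=4) 2-3(w=1) 2-4(w=4)}
step 6: add edge 1-5 (w=13); MST = {0-4(w=9) 0-6(w=10) 1-4(w=4) 1-5(w=13) 2-3(w=1) 2-4(w=4)}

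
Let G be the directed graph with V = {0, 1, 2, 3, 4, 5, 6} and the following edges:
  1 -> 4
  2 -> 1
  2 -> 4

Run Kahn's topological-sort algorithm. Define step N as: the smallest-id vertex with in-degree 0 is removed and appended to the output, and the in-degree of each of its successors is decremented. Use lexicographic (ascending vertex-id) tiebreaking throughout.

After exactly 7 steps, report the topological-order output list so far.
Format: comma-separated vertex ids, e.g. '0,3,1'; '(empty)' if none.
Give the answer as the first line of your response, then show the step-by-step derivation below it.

0,2,1,3,4,5,6

step 1: output 0; order=[0]; indeg=(0,1,0,0,2,0,0)
step 2: output 2; order=[0,2]; indeg=(0,0,0,0,1,0,0)
step 3: output 1; order=[0,2,1]; indeg=(0,0,0,0,0,0,0)
step 4: output 3; order=[0,2,1,3]; indeg=(0,0,0,0,0,0,0)
step 5: output 4; order=[0,2,1,3,4]; indeg=(0,0,0,0,0,0,0)
step 6: output 5; order=[0,2,1,3,4,5]; indeg=(0,0,0,0,0,0,0)
step 7: output 6; order=[0,2,1,3,4,5,6]; indeg=(0,0,0,0,0,0,0)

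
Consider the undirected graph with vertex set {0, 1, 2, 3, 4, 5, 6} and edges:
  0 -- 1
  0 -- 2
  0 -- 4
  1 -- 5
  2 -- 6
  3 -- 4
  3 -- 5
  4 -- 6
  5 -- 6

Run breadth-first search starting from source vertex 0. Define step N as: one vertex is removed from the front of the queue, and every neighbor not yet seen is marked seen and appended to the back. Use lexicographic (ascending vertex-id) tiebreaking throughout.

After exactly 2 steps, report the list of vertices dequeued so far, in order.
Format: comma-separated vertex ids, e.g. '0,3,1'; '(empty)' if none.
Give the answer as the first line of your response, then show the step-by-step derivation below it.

0,1

step 1: dequeue 0; queue=[1,2,4]; order=0
step 2: dequeue 1; queue=[2,4,5]; order=0,1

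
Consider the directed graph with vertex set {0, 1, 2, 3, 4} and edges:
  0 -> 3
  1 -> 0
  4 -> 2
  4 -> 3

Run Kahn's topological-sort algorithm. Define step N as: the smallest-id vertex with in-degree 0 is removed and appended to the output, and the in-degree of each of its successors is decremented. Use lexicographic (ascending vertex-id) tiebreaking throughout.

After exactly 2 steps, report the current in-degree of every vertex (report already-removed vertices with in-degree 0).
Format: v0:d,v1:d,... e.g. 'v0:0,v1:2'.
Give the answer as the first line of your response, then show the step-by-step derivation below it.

v0:0,v1:0,v2:1,v3:1,v4:0

step 1: output 1; order=[1]; indeg=(0,0,1,2,0)
step 2: output 0; order=[1,0]; indeg=(0,0,1,1,0)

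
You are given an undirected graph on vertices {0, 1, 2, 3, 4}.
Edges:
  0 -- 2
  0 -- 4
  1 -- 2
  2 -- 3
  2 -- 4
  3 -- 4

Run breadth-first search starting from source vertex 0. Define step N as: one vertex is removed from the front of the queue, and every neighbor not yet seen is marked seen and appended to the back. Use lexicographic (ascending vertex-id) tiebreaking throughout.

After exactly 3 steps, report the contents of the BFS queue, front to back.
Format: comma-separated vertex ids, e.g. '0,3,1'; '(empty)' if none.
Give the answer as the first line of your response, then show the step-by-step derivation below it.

1,3

step 1: dequeue 0; queue=[2,4]; order=0
step 2: dequeue 2; queue=[4,1,3]; order=0,2
step 3: dequeue 4; queue=[1,3]; order=0,2,4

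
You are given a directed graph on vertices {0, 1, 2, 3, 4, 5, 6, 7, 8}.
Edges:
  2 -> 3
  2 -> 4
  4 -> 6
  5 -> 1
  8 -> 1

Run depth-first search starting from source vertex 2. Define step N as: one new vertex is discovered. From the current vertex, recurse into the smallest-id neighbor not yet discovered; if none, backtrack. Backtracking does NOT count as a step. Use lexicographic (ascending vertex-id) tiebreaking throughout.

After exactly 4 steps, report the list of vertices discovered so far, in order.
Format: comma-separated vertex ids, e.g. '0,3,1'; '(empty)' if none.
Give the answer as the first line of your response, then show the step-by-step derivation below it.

2,3,4,6

step 1: discover 2; path=2; order=2
step 2: discover 3; path=2>3; order=2,3
step 3: discover 4; path=2>4; order=2,3,4
step 4: discover 6; path=2>4>6; order=2,3,4,6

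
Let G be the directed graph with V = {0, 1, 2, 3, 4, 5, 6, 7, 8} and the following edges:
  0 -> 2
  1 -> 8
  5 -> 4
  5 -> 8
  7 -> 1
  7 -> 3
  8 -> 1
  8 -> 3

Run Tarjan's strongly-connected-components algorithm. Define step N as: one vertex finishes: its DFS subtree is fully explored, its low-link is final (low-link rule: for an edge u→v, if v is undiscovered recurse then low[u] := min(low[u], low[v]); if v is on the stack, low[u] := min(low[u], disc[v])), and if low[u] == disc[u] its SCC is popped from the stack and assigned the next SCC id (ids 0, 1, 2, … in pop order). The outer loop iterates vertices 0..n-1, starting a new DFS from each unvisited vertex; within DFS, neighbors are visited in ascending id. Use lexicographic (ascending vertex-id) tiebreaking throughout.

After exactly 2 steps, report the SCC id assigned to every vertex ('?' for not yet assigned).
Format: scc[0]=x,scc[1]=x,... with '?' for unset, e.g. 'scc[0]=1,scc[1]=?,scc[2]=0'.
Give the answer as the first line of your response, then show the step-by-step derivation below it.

scc[0]=1,scc[1]=?,scc[2]=0,scc[3]=?,scc[4]=?,scc[5]=?,scc[6]=?,scc[7]=?,scc[8]=?

step 1: low=(low[0]=0,low[1]=?,low[2]=1,low[3]=?,low[4]=?,low[5]=?,low[6]=?,low[7]=?,low[8]=?); scc=(scc[0]=?,scc[1]=?,scc[2]=0,scc[3]=?,scc[4]=?,scc[5]=?,scc[6]=?,scc[7]=?,scc[8]=?)
step 2: low=(low[0]=0,low[1]=?,low[2]=1,low[3]=?,low[4]=?,low[5]=?,low[6]=?,low[7]=?,low[8]=?); scc=(scc[0]=1,scc[1]=?,scc[2]=0,scc[3]=?,scc[4]=?,scc[5]=?,scc[6]=?,scc[7]=?,scc[8]=?)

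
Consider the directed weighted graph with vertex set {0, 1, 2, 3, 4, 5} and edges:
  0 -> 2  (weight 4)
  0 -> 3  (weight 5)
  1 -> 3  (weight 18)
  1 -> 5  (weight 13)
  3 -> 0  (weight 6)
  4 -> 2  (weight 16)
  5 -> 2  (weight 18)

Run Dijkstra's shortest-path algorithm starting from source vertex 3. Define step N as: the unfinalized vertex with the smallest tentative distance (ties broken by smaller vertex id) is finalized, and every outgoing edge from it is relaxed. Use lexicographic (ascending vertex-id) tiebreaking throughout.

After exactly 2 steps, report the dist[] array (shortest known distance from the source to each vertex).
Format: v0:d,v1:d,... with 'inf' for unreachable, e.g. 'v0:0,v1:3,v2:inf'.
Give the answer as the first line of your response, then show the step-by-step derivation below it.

v0:6,v1:inf,v2:10,v3:0,v4:inf,v5:inf

step 1: dist = v0:6,v1:inf,v2:inf,v3:0,v4:inf,v5:inf
step 2: dist = v0:6,v1:inf,v2:10,v3:0,v4:inf,v5:inf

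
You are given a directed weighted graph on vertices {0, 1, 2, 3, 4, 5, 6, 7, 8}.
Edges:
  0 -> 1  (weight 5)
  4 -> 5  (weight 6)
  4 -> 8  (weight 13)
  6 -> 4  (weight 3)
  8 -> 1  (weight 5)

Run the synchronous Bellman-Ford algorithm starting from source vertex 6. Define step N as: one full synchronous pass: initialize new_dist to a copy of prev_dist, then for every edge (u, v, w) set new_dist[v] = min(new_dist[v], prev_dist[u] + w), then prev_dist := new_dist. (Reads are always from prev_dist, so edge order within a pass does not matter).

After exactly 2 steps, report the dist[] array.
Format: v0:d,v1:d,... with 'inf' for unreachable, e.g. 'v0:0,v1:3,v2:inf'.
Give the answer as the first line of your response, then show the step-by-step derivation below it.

v0:inf,v1:inf,v2:inf,v3:inf,v4:3,v5:9,v6:0,v7:inf,v8:16

step 1: dist = v0:inf,v1:inf,v2:inf,v3:inf,v4:3,v5:inf,v6:0,v7:inf,v8:inf
step 2: dist = v0:inf,v1:inf,v2:inf,v3:inf,v4:3,v5:9,v6:0,v7:inf,v8:16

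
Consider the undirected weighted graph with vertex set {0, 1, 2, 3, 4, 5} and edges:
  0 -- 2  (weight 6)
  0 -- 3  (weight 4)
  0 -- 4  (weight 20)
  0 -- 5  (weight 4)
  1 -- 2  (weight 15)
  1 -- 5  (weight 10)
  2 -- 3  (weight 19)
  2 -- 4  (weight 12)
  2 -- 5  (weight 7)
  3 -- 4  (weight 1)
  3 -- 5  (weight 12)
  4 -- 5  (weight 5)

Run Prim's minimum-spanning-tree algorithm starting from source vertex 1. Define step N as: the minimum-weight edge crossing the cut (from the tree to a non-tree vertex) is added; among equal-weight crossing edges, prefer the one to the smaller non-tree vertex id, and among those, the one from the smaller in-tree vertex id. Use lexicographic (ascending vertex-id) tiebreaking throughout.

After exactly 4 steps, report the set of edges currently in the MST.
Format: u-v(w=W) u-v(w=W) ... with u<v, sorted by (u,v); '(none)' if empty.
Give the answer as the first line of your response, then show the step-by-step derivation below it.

0-3(w=4) 0-5(w=4) 1-5(w=10) 3-4(w=1)

step 1: add edge 1-5 (w=10); MST = {1-5(w=10)}
step 2: add edge 0-5 (w=4); MST = {0-5(w=4) 1-5(w=10)}
step 3: add edge 0-3 (w=4); MST = {0-3(w=4) 0-5(w=4) 1-5(w=10)}
step 4: add edge 3-4 (w=1); MST = {0-3(w=4) 0-5(w=4) 1-5(w=10) 3-4(w=1)}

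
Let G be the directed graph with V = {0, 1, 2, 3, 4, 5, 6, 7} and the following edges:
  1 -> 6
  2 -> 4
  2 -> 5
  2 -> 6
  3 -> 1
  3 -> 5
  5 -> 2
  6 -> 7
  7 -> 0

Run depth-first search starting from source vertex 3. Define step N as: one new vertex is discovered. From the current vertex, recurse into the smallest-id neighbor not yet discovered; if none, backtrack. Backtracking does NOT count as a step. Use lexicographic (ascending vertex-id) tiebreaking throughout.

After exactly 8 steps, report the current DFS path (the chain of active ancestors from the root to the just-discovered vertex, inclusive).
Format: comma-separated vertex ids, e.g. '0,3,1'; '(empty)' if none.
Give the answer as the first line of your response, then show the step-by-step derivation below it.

3,5,2,4

step 1: discover 3; path=3; order=3
step 2: discover 1; path=3>1; order=3,1
step 3: discover 6; path=3>1>6; order=3,1,6
step 4: discover 7; path=3>1>6>7; order=3,1,6,7
step 5: discover 0; path=3>1>6>7>0; order=3,1,6,7,0
step 6: discover 5; path=3>5; order=3,1,6,7,0,5
step 7: discover 2; path=3>5>2; order=3,1,6,7,0,5,2
step 8: discover 4; path=3>5>2>4; order=3,1,6,7,0,5,2,4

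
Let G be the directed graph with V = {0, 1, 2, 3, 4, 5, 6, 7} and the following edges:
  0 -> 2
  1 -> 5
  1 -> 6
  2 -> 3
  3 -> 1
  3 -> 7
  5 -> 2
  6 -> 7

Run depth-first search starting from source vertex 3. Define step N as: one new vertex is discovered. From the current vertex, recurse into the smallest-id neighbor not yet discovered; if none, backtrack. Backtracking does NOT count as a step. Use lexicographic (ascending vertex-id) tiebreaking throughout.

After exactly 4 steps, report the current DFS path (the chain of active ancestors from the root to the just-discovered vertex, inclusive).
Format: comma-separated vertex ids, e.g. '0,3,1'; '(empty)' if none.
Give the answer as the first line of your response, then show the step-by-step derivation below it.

3,1,5,2

step 1: discover 3; path=3; order=3
step 2: discover 1; path=3>1; order=3,1
step 3: discover 5; path=3>1>5; order=3,1,5
step 4: discover 2; path=3>1>5>2; order=3,1,5,2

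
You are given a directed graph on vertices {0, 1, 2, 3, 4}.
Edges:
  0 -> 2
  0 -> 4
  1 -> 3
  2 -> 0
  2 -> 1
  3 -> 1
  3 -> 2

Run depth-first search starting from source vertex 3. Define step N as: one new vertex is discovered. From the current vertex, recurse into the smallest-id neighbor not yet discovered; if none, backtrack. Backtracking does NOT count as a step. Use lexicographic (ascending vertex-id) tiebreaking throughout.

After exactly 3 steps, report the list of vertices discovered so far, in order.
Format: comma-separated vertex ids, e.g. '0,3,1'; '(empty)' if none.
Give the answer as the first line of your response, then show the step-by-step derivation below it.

3,1,2

step 1: discover 3; path=3; order=3
step 2: discover 1; path=3>1; order=3,1
step 3: discover 2; path=3>2; order=3,1,2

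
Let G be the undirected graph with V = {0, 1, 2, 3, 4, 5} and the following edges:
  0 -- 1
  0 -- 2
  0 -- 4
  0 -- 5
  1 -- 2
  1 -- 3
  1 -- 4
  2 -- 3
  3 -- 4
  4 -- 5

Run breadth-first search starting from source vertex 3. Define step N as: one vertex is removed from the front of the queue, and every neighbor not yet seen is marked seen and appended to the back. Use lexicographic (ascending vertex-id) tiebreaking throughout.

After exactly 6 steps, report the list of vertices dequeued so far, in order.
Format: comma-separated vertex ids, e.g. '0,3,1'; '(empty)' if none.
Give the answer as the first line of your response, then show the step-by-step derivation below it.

3,1,2,4,0,5

step 1: dequeue 3; queue=[1,2,4]; order=3
step 2: dequeue 1; queue=[2,4,0]; order=3,1
step 3: dequeue 2; queue=[4,0]; order=3,1,2
step 4: dequeue 4; queue=[0,5]; order=3,1,2,4
step 5: dequeue 0; queue=[5]; order=3,1,2,4,0
step 6: dequeue 5; queue=[(empty)]; order=3,1,2,4,0,5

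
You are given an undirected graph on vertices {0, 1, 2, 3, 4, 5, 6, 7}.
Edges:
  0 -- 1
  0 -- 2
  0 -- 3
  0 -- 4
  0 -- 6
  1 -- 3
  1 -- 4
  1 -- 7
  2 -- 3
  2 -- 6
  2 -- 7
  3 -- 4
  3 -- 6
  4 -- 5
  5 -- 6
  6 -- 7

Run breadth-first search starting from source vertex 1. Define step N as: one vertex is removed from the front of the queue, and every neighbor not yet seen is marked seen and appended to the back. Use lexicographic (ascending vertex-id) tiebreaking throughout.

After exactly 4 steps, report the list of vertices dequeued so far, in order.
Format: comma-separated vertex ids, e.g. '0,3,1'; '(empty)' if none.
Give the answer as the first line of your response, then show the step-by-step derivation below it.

1,0,3,4

step 1: dequeue 1; queue=[0,3,4,7]; order=1
step 2: dequeue 0; queue=[3,4,7,2,6]; order=1,0
step 3: dequeue 3; queue=[4,7,2,6]; order=1,0,3
step 4: dequeue 4; queue=[7,2,6,5]; order=1,0,3,4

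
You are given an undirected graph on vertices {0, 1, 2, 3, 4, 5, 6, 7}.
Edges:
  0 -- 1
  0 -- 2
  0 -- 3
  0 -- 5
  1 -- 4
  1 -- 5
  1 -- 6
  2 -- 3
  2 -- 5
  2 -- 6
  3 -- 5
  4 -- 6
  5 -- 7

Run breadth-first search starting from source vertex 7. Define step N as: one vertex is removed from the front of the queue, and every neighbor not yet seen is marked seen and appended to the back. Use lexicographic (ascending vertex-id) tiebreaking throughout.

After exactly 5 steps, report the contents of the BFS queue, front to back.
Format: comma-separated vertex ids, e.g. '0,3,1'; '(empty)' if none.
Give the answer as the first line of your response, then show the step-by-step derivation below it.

3,4,6

step 1: dequeue 7; queue=[5]; order=7
step 2: dequeue 5; queue=[0,1,2,3]; order=7,5
step 3: dequeue 0; queue=[1,2,3]; order=7,5,0
step 4: dequeue 1; queue=[2,3,4,6]; order=7,5,0,1
step 5: dequeue 2; queue=[3,4,6]; order=7,5,0,1,2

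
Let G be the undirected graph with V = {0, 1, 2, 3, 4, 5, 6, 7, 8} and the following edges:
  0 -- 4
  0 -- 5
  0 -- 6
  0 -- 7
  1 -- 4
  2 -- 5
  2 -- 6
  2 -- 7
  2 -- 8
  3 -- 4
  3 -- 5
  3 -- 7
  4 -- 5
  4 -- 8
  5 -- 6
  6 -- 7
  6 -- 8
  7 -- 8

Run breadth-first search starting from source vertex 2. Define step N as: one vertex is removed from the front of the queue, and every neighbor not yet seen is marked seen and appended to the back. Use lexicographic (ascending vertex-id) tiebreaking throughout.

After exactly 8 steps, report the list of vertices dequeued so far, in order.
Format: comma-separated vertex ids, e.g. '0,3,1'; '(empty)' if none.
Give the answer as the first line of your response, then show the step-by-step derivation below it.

2,5,6,7,8,0,3,4

step 1: dequeue 2; queue=[5,6,7,8]; order=2
step 2: dequeue 5; queue=[6,7,8,0,3,4]; order=2,5
step 3: dequeue 6; queue=[7,8,0,3,4]; order=2,5,6
step 4: dequeue 7; queue=[8,0,3,4]; order=2,5,6,7
step 5: dequeue 8; queue=[0,3,4]; order=2,5,6,7,8
step 6: dequeue 0; queue=[3,4]; order=2,5,6,7,8,0
step 7: dequeue 3; queue=[4]; order=2,5,6,7,8,0,3
step 8: dequeue 4; queue=[1]; order=2,5,6,7,8,0,3,4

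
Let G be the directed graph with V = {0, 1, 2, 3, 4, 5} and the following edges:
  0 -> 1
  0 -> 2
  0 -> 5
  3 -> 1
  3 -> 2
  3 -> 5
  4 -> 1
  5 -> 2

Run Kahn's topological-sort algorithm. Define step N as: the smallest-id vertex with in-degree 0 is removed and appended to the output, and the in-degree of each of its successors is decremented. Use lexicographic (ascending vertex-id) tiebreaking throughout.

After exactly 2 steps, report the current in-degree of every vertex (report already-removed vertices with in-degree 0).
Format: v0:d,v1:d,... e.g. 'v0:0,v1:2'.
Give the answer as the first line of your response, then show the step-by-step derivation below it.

v0:0,v1:1,v2:1,v3:0,v4:0,v5:0

step 1: output 0; order=[0]; indeg=(0,2,2,0,0,1)
step 2: output 3; order=[0,3]; indeg=(0,1,1,0,0,0)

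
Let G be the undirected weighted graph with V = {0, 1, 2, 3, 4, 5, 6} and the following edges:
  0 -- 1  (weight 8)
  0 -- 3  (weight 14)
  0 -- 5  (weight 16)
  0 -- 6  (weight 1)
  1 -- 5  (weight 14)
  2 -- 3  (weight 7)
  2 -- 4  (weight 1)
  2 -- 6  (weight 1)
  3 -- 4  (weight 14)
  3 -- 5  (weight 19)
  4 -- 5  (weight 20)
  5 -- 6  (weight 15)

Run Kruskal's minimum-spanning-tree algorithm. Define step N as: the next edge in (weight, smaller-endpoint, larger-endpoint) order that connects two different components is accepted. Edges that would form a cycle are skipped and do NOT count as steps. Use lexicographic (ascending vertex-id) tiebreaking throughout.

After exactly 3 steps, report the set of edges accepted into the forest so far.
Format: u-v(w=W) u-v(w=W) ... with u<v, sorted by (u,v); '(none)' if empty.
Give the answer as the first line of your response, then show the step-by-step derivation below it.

0-6(w=1) 2-4(w=1) 2-6(w=1)

step 1: add edge 0-6 (w=1); MST = {0-6(w=1)}
step 2: add edge 2-4 (w=1); MST = {0-6(w=1) 2-4(w=1)}
step 3: add edge 2-6 (w=1); MST = {0-6(w=1) 2-4(w=1) 2-6(w=1)}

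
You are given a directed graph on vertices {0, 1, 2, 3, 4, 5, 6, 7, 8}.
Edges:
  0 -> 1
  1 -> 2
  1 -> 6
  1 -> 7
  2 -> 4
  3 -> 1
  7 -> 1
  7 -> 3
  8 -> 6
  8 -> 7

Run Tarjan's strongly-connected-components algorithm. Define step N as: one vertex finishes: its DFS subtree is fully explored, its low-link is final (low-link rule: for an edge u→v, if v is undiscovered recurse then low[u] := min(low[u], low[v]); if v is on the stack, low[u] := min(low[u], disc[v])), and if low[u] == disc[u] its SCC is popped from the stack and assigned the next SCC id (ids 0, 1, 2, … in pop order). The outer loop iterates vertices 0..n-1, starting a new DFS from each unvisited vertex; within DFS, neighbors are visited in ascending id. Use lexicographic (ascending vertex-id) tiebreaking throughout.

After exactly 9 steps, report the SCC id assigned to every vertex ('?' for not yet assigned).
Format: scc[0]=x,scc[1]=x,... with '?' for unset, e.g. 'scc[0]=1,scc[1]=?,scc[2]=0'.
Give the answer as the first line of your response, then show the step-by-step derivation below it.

scc[0]=4,scc[1]=3,scc[2]=1,scc[3]=3,scc[4]=0,scc[5]=5,scc[6]=2,scc[7]=3,scc[8]=6

step 1: low=(low[0]=0,low[1]=1,low[2]=2,low[3]=?,low[4]=3,low[5]=?,low[6]=?,low[7]=?,low[8]=?); scc=(scc[0]=?,scc[1]=?,scc[2]=?,scc[3]=?,scc[4]=0,scc[5]=?,scc[6]=?,scc[7]=?,scc[8]=?)
step 2: low=(low[0]=0,low[1]=1,low[2]=2,low[3]=?,low[4]=3,low[5]=?,low[6]=?,low[7]=?,low[8]=?); scc=(scc[0]=?,scc[1]=?,scc[2]=1,scc[3]=?,scc[4]=0,scc[5]=?,scc[6]=?,scc[7]=?,scc[8]=?)
step 3: low=(low[0]=0,low[1]=1,low[2]=2,low[3]=?,low[4]=3,low[5]=?,low[6]=4,low[7]=?,low[8]=?); scc=(scc[0]=?,scc[1]=?,scc[2]=1,scc[3]=?,scc[4]=0,scc[5]=?,scc[6]=2,scc[7]=?,scc[8]=?)
step 4: low=(low[0]=0,low[1]=1,low[2]=2,low[3]=1,low[4]=3,low[5]=?,low[6]=4,low[7]=1,low[8]=?); scc=(scc[0]=?,scc[1]=?,scc[2]=1,scc[3]=?,scc[4]=0,scc[5]=?,scc[6]=2,scc[7]=?,scc[8]=?)
step 5: low=(low[0]=0,low[1]=1,low[2]=2,low[3]=1,low[4]=3,low[5]=?,low[6]=4,low[7]=1,low[8]=?); scc=(scc[0]=?,scc[1]=?,scc[2]=1,scc[3]=?,scc[4]=0,scc[5]=?,scc[6]=2,scc[7]=?,scc[8]=?)
step 6: low=(low[0]=0,low[1]=1,low[2]=2,low[3]=1,low[4]=3,low[5]=?,low[6]=4,low[7]=1,low[8]=?); scc=(scc[0]=?,scc[1]=3,scc[2]=1,scc[3]=3,scc[4]=0,scc[5]=?,scc[6]=2,scc[7]=3,scc[8]=?)
step 7: low=(low[0]=0,low[1]=1,low[2]=2,low[3]=1,low[4]=3,low[5]=?,low[6]=4,low[7]=1,low[8]=?); scc=(scc[0]=4,scc[1]=3,scc[2]=1,scc[3]=3,scc[4]=0,scc[5]=?,scc[6]=2,scc[7]=3,scc[8]=?)
step 8: low=(low[0]=0,low[1]=1,low[2]=2,low[3]=1,low[4]=3,low[5]=7,low[6]=4,low[7]=1,low[8]=?); scc=(scc[0]=4,scc[1]=3,scc[2]=1,scc[3]=3,scc[4]=0,scc[5]=5,scc[6]=2,scc[7]=3,scc[8]=?)
step 9: low=(low[0]=0,low[1]=1,low[2]=2,low[3]=1,low[4]=3,low[5]=7,low[6]=4,low[7]=1,low[8]=8); scc=(scc[0]=4,scc[1]=3,scc[2]=1,scc[3]=3,scc[4]=0,scc[5]=5,scc[6]=2,scc[7]=3,scc[8]=6)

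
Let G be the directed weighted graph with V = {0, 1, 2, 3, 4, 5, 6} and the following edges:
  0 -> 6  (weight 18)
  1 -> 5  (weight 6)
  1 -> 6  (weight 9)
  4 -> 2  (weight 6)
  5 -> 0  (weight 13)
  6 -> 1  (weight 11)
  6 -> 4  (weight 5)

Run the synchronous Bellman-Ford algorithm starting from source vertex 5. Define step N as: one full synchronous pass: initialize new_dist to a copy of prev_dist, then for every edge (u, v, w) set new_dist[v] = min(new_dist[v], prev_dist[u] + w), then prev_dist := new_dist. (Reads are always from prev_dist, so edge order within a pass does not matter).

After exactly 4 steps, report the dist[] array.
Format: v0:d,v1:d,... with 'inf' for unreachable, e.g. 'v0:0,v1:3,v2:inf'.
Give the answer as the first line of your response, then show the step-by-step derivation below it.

v0:13,v1:42,v2:42,v3:inf,v4:36,v5:0,v6:31

step 1: dist = v0:13,v1:inf,v2:inf,v3:inf,v4:inf,v5:0,v6:inf
step 2: dist = v0:13,v1:inf,v2:inf,v3:inf,v4:inf,v5:0,v6:31
step 3: dist = v0:13,v1:42,v2:inf,v3:inf,v4:36,v5:0,v6:31
step 4: dist = v0:13,v1:42,v2:42,v3:inf,v4:36,v5:0,v6:31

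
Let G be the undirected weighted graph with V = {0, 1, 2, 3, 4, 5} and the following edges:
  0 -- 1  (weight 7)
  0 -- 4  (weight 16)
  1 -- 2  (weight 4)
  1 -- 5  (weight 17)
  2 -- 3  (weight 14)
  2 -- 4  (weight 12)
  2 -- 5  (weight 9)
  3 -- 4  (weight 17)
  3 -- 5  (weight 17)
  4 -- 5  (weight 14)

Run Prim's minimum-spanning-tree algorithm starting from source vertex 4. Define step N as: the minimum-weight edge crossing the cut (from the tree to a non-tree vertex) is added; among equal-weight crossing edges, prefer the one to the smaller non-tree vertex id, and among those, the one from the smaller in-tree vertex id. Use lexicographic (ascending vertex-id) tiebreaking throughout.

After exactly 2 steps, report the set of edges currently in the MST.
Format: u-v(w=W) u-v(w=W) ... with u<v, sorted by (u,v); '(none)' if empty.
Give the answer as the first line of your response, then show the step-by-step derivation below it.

1-2(w=4) 2-4(w=12)

step 1: add edge 2-4 (w=12); MST = {2-4(w=12)}
step 2: add edge 1-2 (w=4); MST = {1-2(w=4) 2-4(w=12)}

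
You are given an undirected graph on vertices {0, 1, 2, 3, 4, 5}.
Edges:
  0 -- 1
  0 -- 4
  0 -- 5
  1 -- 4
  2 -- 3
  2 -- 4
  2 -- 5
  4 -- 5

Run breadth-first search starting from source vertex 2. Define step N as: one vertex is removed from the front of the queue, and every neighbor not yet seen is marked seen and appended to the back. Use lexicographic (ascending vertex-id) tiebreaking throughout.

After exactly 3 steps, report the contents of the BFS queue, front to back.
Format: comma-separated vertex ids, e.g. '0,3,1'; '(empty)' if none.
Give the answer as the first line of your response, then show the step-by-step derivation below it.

5,0,1

step 1: dequeue 2; queue=[3,4,5]; order=2
step 2: dequeue 3; queue=[4,5]; order=2,3
step 3: dequeue 4; queue=[5,0,1]; order=2,3,4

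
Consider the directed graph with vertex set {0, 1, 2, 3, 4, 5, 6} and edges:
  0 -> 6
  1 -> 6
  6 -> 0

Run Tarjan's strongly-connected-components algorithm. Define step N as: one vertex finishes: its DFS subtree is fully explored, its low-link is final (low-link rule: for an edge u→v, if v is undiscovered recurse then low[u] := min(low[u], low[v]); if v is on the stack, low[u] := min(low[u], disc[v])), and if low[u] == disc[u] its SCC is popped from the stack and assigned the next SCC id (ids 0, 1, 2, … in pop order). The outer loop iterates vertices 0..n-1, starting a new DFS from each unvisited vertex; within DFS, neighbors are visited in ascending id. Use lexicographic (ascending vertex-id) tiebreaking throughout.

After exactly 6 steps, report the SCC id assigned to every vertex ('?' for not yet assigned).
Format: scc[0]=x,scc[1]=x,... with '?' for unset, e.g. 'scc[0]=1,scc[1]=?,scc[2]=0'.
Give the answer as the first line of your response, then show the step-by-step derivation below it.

scc[0]=0,scc[1]=1,scc[2]=2,scc[3]=3,scc[4]=4,scc[5]=?,scc[6]=0

step 1: low=(low[0]=0,low[1]=?,low[2]=?,low[3]=?,low[4]=?,low[5]=?,low[6]=0); scc=(scc[0]=?,scc[1]=?,scc[2]=?,scc[3]=?,scc[4]=?,scc[5]=?,scc[6]=?)
step 2: low=(low[0]=0,low[1]=?,low[2]=?,low[3]=?,low[4]=?,low[5]=?,low[6]=0); scc=(scc[0]=0,scc[1]=?,scc[2]=?,scc[3]=?,scc[4]=?,scc[5]=?,scc[6]=0)
step 3: low=(low[0]=0,low[1]=2,low[2]=?,low[3]=?,low[4]=?,low[5]=?,low[6]=0); scc=(scc[0]=0,scc[1]=1,scc[2]=?,scc[3]=?,scc[4]=?,scc[5]=?,scc[6]=0)
step 4: low=(low[0]=0,low[1]=2,low[2]=3,low[3]=?,low[4]=?,low[5]=?,low[6]=0); scc=(scc[0]=0,scc[1]=1,scc[2]=2,scc[3]=?,scc[4]=?,scc[5]=?,scc[6]=0)
step 5: low=(low[0]=0,low[1]=2,low[2]=3,low[3]=4,low[4]=?,low[5]=?,low[6]=0); scc=(scc[0]=0,scc[1]=1,scc[2]=2,scc[3]=3,scc[4]=?,scc[5]=?,scc[6]=0)
step 6: low=(low[0]=0,low[1]=2,low[2]=3,low[3]=4,low[4]=5,low[5]=?,low[6]=0); scc=(scc[0]=0,scc[1]=1,scc[2]=2,scc[3]=3,scc[4]=4,scc[5]=?,scc[6]=0)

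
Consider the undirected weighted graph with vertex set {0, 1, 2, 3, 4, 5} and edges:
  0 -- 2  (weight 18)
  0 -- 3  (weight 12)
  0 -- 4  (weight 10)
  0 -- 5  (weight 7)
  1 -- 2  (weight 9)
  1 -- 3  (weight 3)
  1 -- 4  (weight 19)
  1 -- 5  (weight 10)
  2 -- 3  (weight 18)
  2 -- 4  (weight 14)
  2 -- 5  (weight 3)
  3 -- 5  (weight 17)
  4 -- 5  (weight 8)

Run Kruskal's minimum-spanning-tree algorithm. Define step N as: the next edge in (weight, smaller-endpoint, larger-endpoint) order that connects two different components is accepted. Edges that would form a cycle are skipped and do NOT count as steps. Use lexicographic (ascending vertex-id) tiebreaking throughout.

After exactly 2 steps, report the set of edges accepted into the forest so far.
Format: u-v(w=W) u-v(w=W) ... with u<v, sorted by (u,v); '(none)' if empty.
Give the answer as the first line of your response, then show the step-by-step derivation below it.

1-3(w=3) 2-5(w=3)

step 1: add edge 1-3 (w=3); MST = {1-3(w=3)}
step 2: add edge 2-5 (w=3); MST = {1-3(w=3) 2-5(w=3)}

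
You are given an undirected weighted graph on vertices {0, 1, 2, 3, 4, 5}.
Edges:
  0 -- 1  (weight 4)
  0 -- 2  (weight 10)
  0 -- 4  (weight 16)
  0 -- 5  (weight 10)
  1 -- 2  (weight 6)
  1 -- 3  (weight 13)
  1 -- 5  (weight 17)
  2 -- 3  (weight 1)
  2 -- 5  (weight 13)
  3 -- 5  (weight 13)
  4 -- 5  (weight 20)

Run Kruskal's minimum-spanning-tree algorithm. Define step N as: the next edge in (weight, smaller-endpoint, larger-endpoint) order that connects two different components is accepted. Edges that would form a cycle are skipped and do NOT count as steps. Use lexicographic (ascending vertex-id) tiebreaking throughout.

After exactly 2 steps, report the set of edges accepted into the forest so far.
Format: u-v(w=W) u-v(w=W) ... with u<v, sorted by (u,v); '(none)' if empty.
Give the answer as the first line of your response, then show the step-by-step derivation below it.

0-1(w=4) 2-3(w=1)

step 1: add edge 2-3 (w=1); MST = {2-3(w=1)}
step 2: add edge 0-1 (w=4); MST = {0-1(w=4) 2-3(w=1)}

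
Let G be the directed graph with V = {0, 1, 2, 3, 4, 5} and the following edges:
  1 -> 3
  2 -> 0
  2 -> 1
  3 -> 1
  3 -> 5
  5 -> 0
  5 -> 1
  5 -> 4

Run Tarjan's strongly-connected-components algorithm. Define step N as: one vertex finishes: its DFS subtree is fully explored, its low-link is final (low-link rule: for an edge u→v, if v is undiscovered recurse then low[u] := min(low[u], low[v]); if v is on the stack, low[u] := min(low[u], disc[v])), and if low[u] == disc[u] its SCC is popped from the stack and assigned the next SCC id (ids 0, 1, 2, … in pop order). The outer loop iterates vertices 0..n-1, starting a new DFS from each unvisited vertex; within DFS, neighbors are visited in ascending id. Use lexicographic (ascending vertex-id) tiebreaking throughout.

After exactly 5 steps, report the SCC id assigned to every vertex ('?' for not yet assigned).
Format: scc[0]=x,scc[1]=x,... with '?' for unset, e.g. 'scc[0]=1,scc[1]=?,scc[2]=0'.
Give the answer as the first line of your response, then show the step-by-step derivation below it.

scc[0]=0,scc[1]=2,scc[2]=?,scc[3]=2,scc[4]=1,scc[5]=2

step 1: low=(low[0]=0,low[1]=?,low[2]=?,low[3]=?,low[4]=?,low[5]=?); scc=(scc[0]=0,scc[1]=?,scc[2]=?,scc[3]=?,scc[4]=?,scc[5]=?)
step 2: low=(low[0]=0,low[1]=1,low[2]=?,low[3]=1,low[4]=4,low[5]=1); scc=(scc[0]=0,scc[1]=?,scc[2]=?,scc[3]=?,scc[4]=1,scc[5]=?)
step 3: low=(low[0]=0,low[1]=1,low[2]=?,low[3]=1,low[4]=4,low[5]=1); scc=(scc[0]=0,scc[1]=?,scc[2]=?,scc[3]=?,scc[4]=1,scc[5]=?)
step 4: low=(low[0]=0,low[1]=1,low[2]=?,low[3]=1,low[4]=4,low[5]=1); scc=(scc[0]=0,scc[1]=?,scc[2]=?,scc[3]=?,scc[4]=1,scc[5]=?)
step 5: low=(low[0]=0,low[1]=1,low[2]=?,low[3]=1,low[4]=4,low[5]=1); scc=(scc[0]=0,scc[1]=2,scc[2]=?,scc[3]=2,scc[4]=1,scc[5]=2)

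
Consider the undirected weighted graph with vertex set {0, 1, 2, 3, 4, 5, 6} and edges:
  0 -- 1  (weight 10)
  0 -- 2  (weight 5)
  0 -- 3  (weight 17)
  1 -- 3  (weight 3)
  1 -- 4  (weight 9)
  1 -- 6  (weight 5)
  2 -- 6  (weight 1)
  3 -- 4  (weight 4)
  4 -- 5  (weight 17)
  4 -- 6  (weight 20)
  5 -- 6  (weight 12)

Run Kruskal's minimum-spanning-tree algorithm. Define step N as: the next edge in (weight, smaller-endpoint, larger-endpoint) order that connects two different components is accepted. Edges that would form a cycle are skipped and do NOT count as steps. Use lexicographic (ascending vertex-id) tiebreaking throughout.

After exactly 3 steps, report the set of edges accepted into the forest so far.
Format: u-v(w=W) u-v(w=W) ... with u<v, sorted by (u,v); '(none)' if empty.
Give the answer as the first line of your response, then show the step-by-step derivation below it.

1-3(w=3) 2-6(w=1) 3-4(w=4)

step 1: add edge 2-6 (w=1); MST = {2-6(w=1)}
step 2: add edge 1-3 (w=3); MST = {1-3(w=3) 2-6(w=1)}
step 3: add edge 3-4 (w=4); MST = {1-3(w=3) 2-6(w=1) 3-4(w=4)}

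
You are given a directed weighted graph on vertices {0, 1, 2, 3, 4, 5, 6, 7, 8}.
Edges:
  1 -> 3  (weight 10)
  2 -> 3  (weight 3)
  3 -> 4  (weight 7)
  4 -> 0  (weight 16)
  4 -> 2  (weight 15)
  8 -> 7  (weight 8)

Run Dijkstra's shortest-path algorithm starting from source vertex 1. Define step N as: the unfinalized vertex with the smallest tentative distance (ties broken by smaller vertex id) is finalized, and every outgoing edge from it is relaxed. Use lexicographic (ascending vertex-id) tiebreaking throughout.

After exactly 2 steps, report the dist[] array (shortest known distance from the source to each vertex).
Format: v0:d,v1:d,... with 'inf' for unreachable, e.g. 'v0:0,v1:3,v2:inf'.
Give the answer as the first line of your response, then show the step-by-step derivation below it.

v0:inf,v1:0,v2:inf,v3:10,v4:17,v5:inf,v6:inf,v7:inf,v8:inf

step 1: dist = v0:inf,v1:0,v2:inf,v3:10,v4:inf,v5:inf,v6:inf,v7:inf,v8:inf
step 2: dist = v0:inf,v1:0,v2:inf,v3:10,v4:17,v5:inf,v6:inf,v7:inf,v8:inf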